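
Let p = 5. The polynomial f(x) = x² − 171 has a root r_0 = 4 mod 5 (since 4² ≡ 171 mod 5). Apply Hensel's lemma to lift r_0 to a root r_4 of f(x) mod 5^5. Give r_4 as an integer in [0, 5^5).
r_4 = 2714 (mod 3125)

Hensel's recurrence: r_{i+1} = r_i − f(r_i)·(f′(r_i))^{-1} mod 5^{i+2}, with f′(x) = 2x. Iterate:
  r_0 = 4 (mod 5)
  r_1 = 14 (mod 25)
  r_2 = 89 (mod 125)
  r_3 = 214 (mod 625)
  r_4 = 2714 (mod 3125)
Final: r_4 = 2714, and one checks f(r_4) ≡ 0 mod 5^5.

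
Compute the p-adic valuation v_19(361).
v_19(361) = 2

v_19(n) is the largest exponent k such that 19^k divides n. Factor out: 361 = 19^2 · 1. (Sign doesn't affect v_p.) So v_19(361) = 2.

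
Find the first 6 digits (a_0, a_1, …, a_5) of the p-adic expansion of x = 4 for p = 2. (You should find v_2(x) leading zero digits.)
(a_0, …, a_5) = (0, 0, 1, 0, 0, 0)

v_2(4) = 2, so a_0 = ... = a_1 = 0. Factor out: x = 2^2 · u with u = 1 a unit in ℤ_2. Expand u iteratively via a_{v+i} = u_i mod 2, u_{i+1} = (u_i − a_{v+i})/2:
  u_0 = 1;  a_2 = 1;  u_1 = (u_0 − 1)/2 = 0
  u_1 = 0;  a_3 = 0;  u_2 = (u_1 − 0)/2 = 0
  u_2 = 0;  a_4 = 0;  u_3 = (u_2 − 0)/2 = 0
  u_3 = 0;  a_5 = 0;  u_4 = (u_3 − 0)/2 = 0
Digits: (0, 0, 1, 0, 0, 0).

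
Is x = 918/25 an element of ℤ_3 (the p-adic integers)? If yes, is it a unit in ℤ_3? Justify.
x ∈ ℤ_3 but not a unit; v_3(x) = 3 > 0

ℤ_3 = {x ∈ ℚ_3 : v_3(x) ≥ 0} and ℤ_3^× = {x ∈ ℤ_3 : v_3(x) = 0}. Here v_3(918/25) = v_3(num) − v_3(den) = 3; compare against these criteria.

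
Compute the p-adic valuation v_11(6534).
v_11(6534) = 2

v_11(n) is the largest exponent k such that 11^k divides n. Factor out: 6534 = 11^2 · 54. (Sign doesn't affect v_p.) So v_11(6534) = 2.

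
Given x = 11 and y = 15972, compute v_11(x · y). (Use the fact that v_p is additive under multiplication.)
v_11(175692) = 4

v_p(x) = 1 (factor: 11 = 11^1 · 1); v_p(y) = 3 (factor: 15972 = 11^3 · 12). Additivity: v_p(xy) = v_p(x) + v_p(y) = 1 + 3 = 4. (Direct check: xy = 175692 = 11^4 · (12).)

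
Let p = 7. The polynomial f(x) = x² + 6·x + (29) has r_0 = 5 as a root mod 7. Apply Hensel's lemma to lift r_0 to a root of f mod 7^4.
r_3 = 404 (mod 2401)

Hensel: r_{i+1} = r_i − f(r_i)·(f′(r_i))^{-1} mod 7^{i+2}, f′(x) = 2x + 6. Iterate:
  r_0 = 5 (mod 7)
  r_1 = 12 (mod 49)
  r_2 = 61 (mod 343)
  r_3 = 404 (mod 2401)
Final: r = 404 satisfies f(r) ≡ 0 mod 7^4.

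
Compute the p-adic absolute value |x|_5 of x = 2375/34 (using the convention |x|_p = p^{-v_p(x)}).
|2375/34|_5 = 1/125

Step 1 — compute v_5(x) by factoring powers of 5 out of the numerator and denominator: v_5(2375/34) = 3. Step 2 — apply |x|_p = p^{-v_p(x)} = 5^{-3} = 1/125.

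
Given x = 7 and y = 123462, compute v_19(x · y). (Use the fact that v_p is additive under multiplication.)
v_19(864234) = 3

v_p(x) = 0 (factor: 7 = 19^0 · 7); v_p(y) = 3 (factor: 123462 = 19^3 · 18). Additivity: v_p(xy) = v_p(x) + v_p(y) = 0 + 3 = 3. (Direct check: xy = 864234 = 19^3 · (126).)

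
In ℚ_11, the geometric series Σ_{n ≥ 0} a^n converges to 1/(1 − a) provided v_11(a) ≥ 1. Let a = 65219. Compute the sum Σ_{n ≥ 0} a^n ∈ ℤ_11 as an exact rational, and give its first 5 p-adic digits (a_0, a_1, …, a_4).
Σ a^n = 1/(1 − a) = -1/65218;  first 5 digits = (1, 0, 0, 5, 4)

v_11(a) = 3 ≥ 1, so the series converges in ℤ_11 to 1/(1 − a) = 1/(1 − 65219) = -1/65218. Expand this rational in ℤ_11: compute digits iteratively via d_i = x_i mod 11, x_{i+1} = (x_i − d_i)/11. The first 5 digits are (1, 0, 0, 5, 4).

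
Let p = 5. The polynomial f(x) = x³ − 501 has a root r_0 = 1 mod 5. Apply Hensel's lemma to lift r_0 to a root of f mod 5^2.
r_1 = 1 (mod 25)

Hensel: r_{i+1} = r_i − f(r_i)/f′(r_i) mod 5^{i+2}, where f′(x) = 3x². Iterate:
  r_0 = 1 (mod 5)
  r_1 = 1 (mod 25)
Final: r = 1 with f(r) ≡ 0 mod 5^2.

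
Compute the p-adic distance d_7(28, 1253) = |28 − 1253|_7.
d_7(28, 1253) = 1/49

Step 1 — x − y = 28 − 1253 = -1225. Step 2 — v_7(-1225) = 2 (factor: -1225 = −(7^2 · 25); the sign does not affect v_p). Step 3 — |x − y|_7 = 7^{-2} = 1/49.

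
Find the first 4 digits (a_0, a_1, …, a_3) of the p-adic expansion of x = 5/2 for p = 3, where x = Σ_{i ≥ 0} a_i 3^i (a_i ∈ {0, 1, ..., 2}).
(a_0, …, a_3) = (1, 2, 1, 1)

v_3(5/2) = 0 (numerator and denominator both coprime to 3), so x ∈ ℤ_3^×. Compute digits iteratively via a_i = x_i mod 3, x_{i+1} = (x_i − a_i)/3, with x_0 = x:
  x_0 = 5/2;  a_0 = 1;  x_1 = (x_0 − 1)/3 = 1/2
  x_1 = 1/2;  a_1 = 2;  x_2 = (x_1 − 2)/3 = -1/2
  x_2 = -1/2;  a_2 = 1;  x_3 = (x_2 − 1)/3 = -1/2
  x_3 = -1/2;  a_3 = 1;  x_4 = (x_3 − 1)/3 = -1/2
Digits: (1, 2, 1, 1).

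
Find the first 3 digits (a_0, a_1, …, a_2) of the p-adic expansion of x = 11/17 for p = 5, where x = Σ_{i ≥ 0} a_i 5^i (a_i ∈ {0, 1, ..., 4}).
(a_0, …, a_2) = (3, 1, 0)

v_5(11/17) = 0 (numerator and denominator both coprime to 5), so x ∈ ℤ_5^×. Compute digits iteratively via a_i = x_i mod 5, x_{i+1} = (x_i − a_i)/5, with x_0 = x:
  x_0 = 11/17;  a_0 = 3;  x_1 = (x_0 − 3)/5 = -8/17
  x_1 = -8/17;  a_1 = 1;  x_2 = (x_1 − 1)/5 = -5/17
  x_2 = -5/17;  a_2 = 0;  x_3 = (x_2 − 0)/5 = -1/17
Digits: (3, 1, 0).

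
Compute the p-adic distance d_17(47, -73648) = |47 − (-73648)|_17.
d_17(47, -73648) = 1/4913

Step 1 — x − y = 47 − (-73648) = 73695. Step 2 — v_17(73695) = 3 (factor: 73695 = (17^3 · 15); the sign does not affect v_p). Step 3 — |x − y|_17 = 17^{-3} = 1/4913.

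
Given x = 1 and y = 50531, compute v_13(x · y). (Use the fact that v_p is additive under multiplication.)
v_13(50531) = 3

v_p(x) = 0 (factor: 1 = 13^0 · 1); v_p(y) = 3 (factor: 50531 = 13^3 · 23). Additivity: v_p(xy) = v_p(x) + v_p(y) = 0 + 3 = 3. (Direct check: xy = 50531 = 13^3 · (23).)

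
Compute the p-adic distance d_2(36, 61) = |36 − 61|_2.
d_2(36, 61) = 1

Step 1 — x − y = 36 − 61 = -25. Step 2 — v_2(-25) = 0 (factor: -25 = −(2^0 · 25); the sign does not affect v_p). Step 3 — |x − y|_2 = 2^{0} = 1.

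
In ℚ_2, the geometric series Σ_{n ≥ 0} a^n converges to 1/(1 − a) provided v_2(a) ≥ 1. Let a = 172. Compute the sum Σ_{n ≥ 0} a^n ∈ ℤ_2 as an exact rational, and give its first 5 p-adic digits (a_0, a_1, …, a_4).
Σ a^n = 1/(1 − a) = -1/171;  first 5 digits = (1, 0, 1, 1, 1)

v_2(a) = 2 ≥ 1, so the series converges in ℤ_2 to 1/(1 − a) = 1/(1 − 172) = -1/171. Expand this rational in ℤ_2: compute digits iteratively via d_i = x_i mod 2, x_{i+1} = (x_i − d_i)/2. The first 5 digits are (1, 0, 1, 1, 1).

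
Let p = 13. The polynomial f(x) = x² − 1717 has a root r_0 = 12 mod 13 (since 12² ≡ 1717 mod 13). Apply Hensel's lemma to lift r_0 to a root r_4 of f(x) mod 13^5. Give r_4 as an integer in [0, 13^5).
r_4 = 123356 (mod 371293)

Hensel's recurrence: r_{i+1} = r_i − f(r_i)·(f′(r_i))^{-1} mod 13^{i+2}, with f′(x) = 2x. Iterate:
  r_0 = 12 (mod 13)
  r_1 = 155 (mod 169)
  r_2 = 324 (mod 2197)
  r_3 = 9112 (mod 28561)
  r_4 = 123356 (mod 371293)
Final: r_4 = 123356, and one checks f(r_4) ≡ 0 mod 13^5.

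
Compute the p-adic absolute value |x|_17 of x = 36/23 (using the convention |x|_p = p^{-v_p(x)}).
|36/23|_17 = 1

Step 1 — compute v_17(x) by factoring powers of 17 out of the numerator and denominator: v_17(36/23) = 0. Step 2 — apply |x|_p = p^{-v_p(x)} = 17^{0} = 1.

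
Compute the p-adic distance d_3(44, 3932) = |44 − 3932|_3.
d_3(44, 3932) = 1/243

Step 1 — x − y = 44 − 3932 = -3888. Step 2 — v_3(-3888) = 5 (factor: -3888 = −(3^5 · 16); the sign does not affect v_p). Step 3 — |x − y|_3 = 3^{-5} = 1/243.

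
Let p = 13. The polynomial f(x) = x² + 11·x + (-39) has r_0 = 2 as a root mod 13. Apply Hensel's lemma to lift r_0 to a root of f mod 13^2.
r_1 = 93 (mod 169)

Hensel: r_{i+1} = r_i − f(r_i)·(f′(r_i))^{-1} mod 13^{i+2}, f′(x) = 2x + 11. Iterate:
  r_0 = 2 (mod 13)
  r_1 = 93 (mod 169)
Final: r = 93 satisfies f(r) ≡ 0 mod 13^2.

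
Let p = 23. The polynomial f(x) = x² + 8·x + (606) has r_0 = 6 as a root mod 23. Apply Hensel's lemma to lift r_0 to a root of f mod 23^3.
r_2 = 3410 (mod 12167)

Hensel: r_{i+1} = r_i − f(r_i)·(f′(r_i))^{-1} mod 23^{i+2}, f′(x) = 2x + 8. Iterate:
  r_0 = 6 (mod 23)
  r_1 = 236 (mod 529)
  r_2 = 3410 (mod 12167)
Final: r = 3410 satisfies f(r) ≡ 0 mod 23^3.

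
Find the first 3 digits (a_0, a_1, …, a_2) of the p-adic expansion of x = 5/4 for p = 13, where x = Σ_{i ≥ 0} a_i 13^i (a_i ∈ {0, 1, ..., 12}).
(a_0, …, a_2) = (11, 9, 9)

v_13(5/4) = 0 (numerator and denominator both coprime to 13), so x ∈ ℤ_13^×. Compute digits iteratively via a_i = x_i mod 13, x_{i+1} = (x_i − a_i)/13, with x_0 = x:
  x_0 = 5/4;  a_0 = 11;  x_1 = (x_0 − 11)/13 = -3/4
  x_1 = -3/4;  a_1 = 9;  x_2 = (x_1 − 9)/13 = -3/4
  x_2 = -3/4;  a_2 = 9;  x_3 = (x_2 − 9)/13 = -3/4
Digits: (11, 9, 9).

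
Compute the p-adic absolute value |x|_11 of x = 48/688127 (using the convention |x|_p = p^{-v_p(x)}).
|48/688127|_11 = 14641

Step 1 — compute v_11(x) by factoring powers of 11 out of the numerator and denominator: v_11(48/688127) = -4. Step 2 — apply |x|_p = p^{-v_p(x)} = 11^{4} = 14641.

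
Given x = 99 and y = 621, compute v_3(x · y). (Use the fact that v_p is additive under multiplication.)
v_3(61479) = 5

v_p(x) = 2 (factor: 99 = 3^2 · 11); v_p(y) = 3 (factor: 621 = 3^3 · 23). Additivity: v_p(xy) = v_p(x) + v_p(y) = 2 + 3 = 5. (Direct check: xy = 61479 = 3^5 · (253).)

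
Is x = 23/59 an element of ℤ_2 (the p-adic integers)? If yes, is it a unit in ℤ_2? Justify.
x ∈ ℤ_2^× (unit); v_2(x) = 0

ℤ_2 = {x ∈ ℚ_2 : v_2(x) ≥ 0} and ℤ_2^× = {x ∈ ℤ_2 : v_2(x) = 0}. Here v_2(23/59) = v_2(num) − v_2(den) = 0; compare against these criteria.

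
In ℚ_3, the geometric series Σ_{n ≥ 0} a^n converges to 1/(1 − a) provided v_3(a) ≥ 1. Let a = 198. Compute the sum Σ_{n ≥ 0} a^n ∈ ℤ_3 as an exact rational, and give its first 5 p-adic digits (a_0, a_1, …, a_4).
Σ a^n = 1/(1 − a) = -1/197;  first 5 digits = (1, 0, 1, 1, 0)

v_3(a) = 2 ≥ 1, so the series converges in ℤ_3 to 1/(1 − a) = 1/(1 − 198) = -1/197. Expand this rational in ℤ_3: compute digits iteratively via d_i = x_i mod 3, x_{i+1} = (x_i − d_i)/3. The first 5 digits are (1, 0, 1, 1, 0).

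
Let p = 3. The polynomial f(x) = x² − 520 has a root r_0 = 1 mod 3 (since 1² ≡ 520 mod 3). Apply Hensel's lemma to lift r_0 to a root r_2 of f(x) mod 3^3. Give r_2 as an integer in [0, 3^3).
r_2 = 13 (mod 27)

Hensel's recurrence: r_{i+1} = r_i − f(r_i)·(f′(r_i))^{-1} mod 3^{i+2}, with f′(x) = 2x. Iterate:
  r_0 = 1 (mod 3)
  r_1 = 4 (mod 9)
  r_2 = 13 (mod 27)
Final: r_2 = 13, and one checks f(r_2) ≡ 0 mod 3^3.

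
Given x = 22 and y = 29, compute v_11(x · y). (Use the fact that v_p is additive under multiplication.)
v_11(638) = 1

v_p(x) = 1 (factor: 22 = 11^1 · 2); v_p(y) = 0 (factor: 29 = 11^0 · 29). Additivity: v_p(xy) = v_p(x) + v_p(y) = 1 + 0 = 1. (Direct check: xy = 638 = 11^1 · (58).)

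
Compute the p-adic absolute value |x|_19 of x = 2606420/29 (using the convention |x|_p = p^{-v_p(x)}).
|2606420/29|_19 = 1/130321

Step 1 — compute v_19(x) by factoring powers of 19 out of the numerator and denominator: v_19(2606420/29) = 4. Step 2 — apply |x|_p = p^{-v_p(x)} = 19^{-4} = 1/130321.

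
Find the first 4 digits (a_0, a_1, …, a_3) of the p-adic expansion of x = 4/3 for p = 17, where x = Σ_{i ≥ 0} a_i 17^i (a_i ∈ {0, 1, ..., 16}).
(a_0, …, a_3) = (7, 11, 5, 11)

v_17(4/3) = 0 (numerator and denominator both coprime to 17), so x ∈ ℤ_17^×. Compute digits iteratively via a_i = x_i mod 17, x_{i+1} = (x_i − a_i)/17, with x_0 = x:
  x_0 = 4/3;  a_0 = 7;  x_1 = (x_0 − 7)/17 = -1/3
  x_1 = -1/3;  a_1 = 11;  x_2 = (x_1 − 11)/17 = -2/3
  x_2 = -2/3;  a_2 = 5;  x_3 = (x_2 − 5)/17 = -1/3
  x_3 = -1/3;  a_3 = 11;  x_4 = (x_3 − 11)/17 = -2/3
Digits: (7, 11, 5, 11).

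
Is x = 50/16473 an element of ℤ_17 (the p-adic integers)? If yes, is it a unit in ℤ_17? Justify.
x ∉ ℤ_17 (v_17(x) = -2 < 0)

ℤ_17 = {x ∈ ℚ_17 : v_17(x) ≥ 0} and ℤ_17^× = {x ∈ ℤ_17 : v_17(x) = 0}. Here v_17(50/16473) = v_17(num) − v_17(den) = -2; compare against these criteria.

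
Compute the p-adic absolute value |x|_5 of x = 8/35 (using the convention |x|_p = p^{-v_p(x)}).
|8/35|_5 = 5

Step 1 — compute v_5(x) by factoring powers of 5 out of the numerator and denominator: v_5(8/35) = -1. Step 2 — apply |x|_p = p^{-v_p(x)} = 5^{1} = 5.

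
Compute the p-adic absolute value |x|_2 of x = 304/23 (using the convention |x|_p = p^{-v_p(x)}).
|304/23|_2 = 1/16

Step 1 — compute v_2(x) by factoring powers of 2 out of the numerator and denominator: v_2(304/23) = 4. Step 2 — apply |x|_p = p^{-v_p(x)} = 2^{-4} = 1/16.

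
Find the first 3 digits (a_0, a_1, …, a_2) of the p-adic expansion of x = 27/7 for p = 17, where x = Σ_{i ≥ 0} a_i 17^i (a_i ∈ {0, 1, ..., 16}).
(a_0, …, a_2) = (16, 9, 14)

v_17(27/7) = 0 (numerator and denominator both coprime to 17), so x ∈ ℤ_17^×. Compute digits iteratively via a_i = x_i mod 17, x_{i+1} = (x_i − a_i)/17, with x_0 = x:
  x_0 = 27/7;  a_0 = 16;  x_1 = (x_0 − 16)/17 = -5/7
  x_1 = -5/7;  a_1 = 9;  x_2 = (x_1 − 9)/17 = -4/7
  x_2 = -4/7;  a_2 = 14;  x_3 = (x_2 − 14)/17 = -6/7
Digits: (16, 9, 14).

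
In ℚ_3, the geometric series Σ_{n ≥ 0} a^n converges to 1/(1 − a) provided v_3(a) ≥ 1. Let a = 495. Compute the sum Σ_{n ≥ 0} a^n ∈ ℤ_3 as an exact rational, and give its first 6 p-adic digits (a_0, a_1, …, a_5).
Σ a^n = 1/(1 − a) = -1/494;  first 6 digits = (1, 0, 1, 0, 1, 2)

v_3(a) = 2 ≥ 1, so the series converges in ℤ_3 to 1/(1 − a) = 1/(1 − 495) = -1/494. Expand this rational in ℤ_3: compute digits iteratively via d_i = x_i mod 3, x_{i+1} = (x_i − d_i)/3. The first 6 digits are (1, 0, 1, 0, 1, 2).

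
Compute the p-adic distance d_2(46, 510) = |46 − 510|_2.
d_2(46, 510) = 1/16

Step 1 — x − y = 46 − 510 = -464. Step 2 — v_2(-464) = 4 (factor: -464 = −(2^4 · 29); the sign does not affect v_p). Step 3 — |x − y|_2 = 2^{-4} = 1/16.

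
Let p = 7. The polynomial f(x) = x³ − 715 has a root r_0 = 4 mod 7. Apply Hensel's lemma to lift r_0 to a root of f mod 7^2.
r_1 = 39 (mod 49)

Hensel: r_{i+1} = r_i − f(r_i)/f′(r_i) mod 7^{i+2}, where f′(x) = 3x². Iterate:
  r_0 = 4 (mod 7)
  r_1 = 39 (mod 49)
Final: r = 39 with f(r) ≡ 0 mod 7^2.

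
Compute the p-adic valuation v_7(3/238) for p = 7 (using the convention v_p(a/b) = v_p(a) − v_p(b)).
v_7(3/238) = -1

Factor powers of 7 from the numerator and denominator of the reduced fraction: 3 = 7^0 · 3 and 238 = 7^1 · 34. Apply v_p(a/b) = v_p(a) − v_p(b): v_7(3/238) = 0 − 1 = -1.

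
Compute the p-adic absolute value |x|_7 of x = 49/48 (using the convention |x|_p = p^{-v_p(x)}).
|49/48|_7 = 1/49

Step 1 — compute v_7(x) by factoring powers of 7 out of the numerator and denominator: v_7(49/48) = 2. Step 2 — apply |x|_p = p^{-v_p(x)} = 7^{-2} = 1/49.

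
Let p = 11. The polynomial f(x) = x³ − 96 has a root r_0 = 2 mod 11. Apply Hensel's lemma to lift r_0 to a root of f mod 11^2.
r_1 = 90 (mod 121)

Hensel: r_{i+1} = r_i − f(r_i)/f′(r_i) mod 11^{i+2}, where f′(x) = 3x². Iterate:
  r_0 = 2 (mod 11)
  r_1 = 90 (mod 121)
Final: r = 90 with f(r) ≡ 0 mod 11^2.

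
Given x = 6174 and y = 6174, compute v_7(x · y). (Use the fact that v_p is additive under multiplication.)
v_7(38118276) = 6

v_p(x) = 3 (factor: 6174 = 7^3 · 18); v_p(y) = 3 (factor: 6174 = 7^3 · 18). Additivity: v_p(xy) = v_p(x) + v_p(y) = 3 + 3 = 6. (Direct check: xy = 38118276 = 7^6 · (324).)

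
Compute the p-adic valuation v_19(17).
v_19(17) = 0

v_19(n) is the largest exponent k such that 19^k divides n. Factor out: 17 = 19^0 · 17. (Sign doesn't affect v_p.) So v_19(17) = 0.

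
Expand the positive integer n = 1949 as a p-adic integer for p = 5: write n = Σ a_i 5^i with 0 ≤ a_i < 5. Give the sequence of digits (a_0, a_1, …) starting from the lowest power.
(a_0, a_1, …) = (4, 4, 2, 0, 3)

Repeated division by 5 gives the digits low-to-high: 1949 = 4 + 4·5^1 + 2·5^2 + 3·5^4. Digit sequence: (4, 4, 2, 0, 3).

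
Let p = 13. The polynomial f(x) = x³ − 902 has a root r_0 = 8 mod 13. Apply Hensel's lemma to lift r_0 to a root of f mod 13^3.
r_2 = 1399 (mod 2197)

Hensel: r_{i+1} = r_i − f(r_i)/f′(r_i) mod 13^{i+2}, where f′(x) = 3x². Iterate:
  r_0 = 8 (mod 13)
  r_1 = 47 (mod 169)
  r_2 = 1399 (mod 2197)
Final: r = 1399 with f(r) ≡ 0 mod 13^3.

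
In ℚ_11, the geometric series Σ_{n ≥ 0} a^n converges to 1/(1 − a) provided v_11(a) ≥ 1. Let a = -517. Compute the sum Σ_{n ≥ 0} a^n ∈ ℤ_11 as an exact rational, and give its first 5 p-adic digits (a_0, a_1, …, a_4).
Σ a^n = 1/(1 − a) = 1/518;  first 5 digits = (1, 8, 4, 8, 10)

v_11(a) = 1 ≥ 1, so the series converges in ℤ_11 to 1/(1 − a) = 1/(1 − (-517)) = 1/518. Expand this rational in ℤ_11: compute digits iteratively via d_i = x_i mod 11, x_{i+1} = (x_i − d_i)/11. The first 5 digits are (1, 8, 4, 8, 10).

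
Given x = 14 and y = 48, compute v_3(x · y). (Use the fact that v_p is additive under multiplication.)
v_3(672) = 1

v_p(x) = 0 (factor: 14 = 3^0 · 14); v_p(y) = 1 (factor: 48 = 3^1 · 16). Additivity: v_p(xy) = v_p(x) + v_p(y) = 0 + 1 = 1. (Direct check: xy = 672 = 3^1 · (224).)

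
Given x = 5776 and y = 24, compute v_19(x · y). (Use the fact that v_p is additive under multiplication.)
v_19(138624) = 2

v_p(x) = 2 (factor: 5776 = 19^2 · 16); v_p(y) = 0 (factor: 24 = 19^0 · 24). Additivity: v_p(xy) = v_p(x) + v_p(y) = 2 + 0 = 2. (Direct check: xy = 138624 = 19^2 · (384).)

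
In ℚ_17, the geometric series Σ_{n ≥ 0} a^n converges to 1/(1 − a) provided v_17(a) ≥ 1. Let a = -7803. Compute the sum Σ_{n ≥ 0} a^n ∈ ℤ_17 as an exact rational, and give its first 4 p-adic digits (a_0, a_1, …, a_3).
Σ a^n = 1/(1 − a) = 1/7804;  first 4 digits = (1, 0, 7, 15)

v_17(a) = 2 ≥ 1, so the series converges in ℤ_17 to 1/(1 − a) = 1/(1 − (-7803)) = 1/7804. Expand this rational in ℤ_17: compute digits iteratively via d_i = x_i mod 17, x_{i+1} = (x_i − d_i)/17. The first 4 digits are (1, 0, 7, 15).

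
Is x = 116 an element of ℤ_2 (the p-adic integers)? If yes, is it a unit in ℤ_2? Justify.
x ∈ ℤ_2 but not a unit; v_2(x) = 2 > 0

ℤ_2 = {x ∈ ℚ_2 : v_2(x) ≥ 0} and ℤ_2^× = {x ∈ ℤ_2 : v_2(x) = 0}. Here v_2(116) = v_2(num) − v_2(den) = 2; compare against these criteria.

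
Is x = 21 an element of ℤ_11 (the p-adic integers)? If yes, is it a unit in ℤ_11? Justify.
x ∈ ℤ_11^× (unit); v_11(x) = 0

ℤ_11 = {x ∈ ℚ_11 : v_11(x) ≥ 0} and ℤ_11^× = {x ∈ ℤ_11 : v_11(x) = 0}. Here v_11(21) = v_11(num) − v_11(den) = 0; compare against these criteria.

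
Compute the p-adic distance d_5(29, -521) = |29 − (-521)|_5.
d_5(29, -521) = 1/25

Step 1 — x − y = 29 − (-521) = 550. Step 2 — v_5(550) = 2 (factor: 550 = (5^2 · 22); the sign does not affect v_p). Step 3 — |x − y|_5 = 5^{-2} = 1/25.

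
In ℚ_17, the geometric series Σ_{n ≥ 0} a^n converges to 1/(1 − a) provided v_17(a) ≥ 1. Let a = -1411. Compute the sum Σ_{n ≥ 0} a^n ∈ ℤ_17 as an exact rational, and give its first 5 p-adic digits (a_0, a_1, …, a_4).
Σ a^n = 1/(1 − a) = 1/1412;  first 5 digits = (1, 2, 16, 4, 14)

v_17(a) = 1 ≥ 1, so the series converges in ℤ_17 to 1/(1 − a) = 1/(1 − (-1411)) = 1/1412. Expand this rational in ℤ_17: compute digits iteratively via d_i = x_i mod 17, x_{i+1} = (x_i − d_i)/17. The first 5 digits are (1, 2, 16, 4, 14).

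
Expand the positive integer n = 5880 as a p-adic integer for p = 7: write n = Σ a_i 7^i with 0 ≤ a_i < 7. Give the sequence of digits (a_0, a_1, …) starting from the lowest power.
(a_0, a_1, …) = (0, 0, 1, 3, 2)

Repeated division by 7 gives the digits low-to-high: 5880 = 1·7^2 + 3·7^3 + 2·7^4. Digit sequence: (0, 0, 1, 3, 2).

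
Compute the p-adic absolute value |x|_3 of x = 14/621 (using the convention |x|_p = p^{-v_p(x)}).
|14/621|_3 = 27

Step 1 — compute v_3(x) by factoring powers of 3 out of the numerator and denominator: v_3(14/621) = -3. Step 2 — apply |x|_p = p^{-v_p(x)} = 3^{3} = 27.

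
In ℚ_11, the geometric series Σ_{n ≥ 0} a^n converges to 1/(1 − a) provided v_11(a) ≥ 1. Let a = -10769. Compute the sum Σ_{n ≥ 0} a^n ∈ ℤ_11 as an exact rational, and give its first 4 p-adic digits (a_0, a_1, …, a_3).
Σ a^n = 1/(1 − a) = 1/10770;  first 4 digits = (1, 0, 10, 2)

v_11(a) = 2 ≥ 1, so the series converges in ℤ_11 to 1/(1 − a) = 1/(1 − (-10769)) = 1/10770. Expand this rational in ℤ_11: compute digits iteratively via d_i = x_i mod 11, x_{i+1} = (x_i − d_i)/11. The first 4 digits are (1, 0, 10, 2).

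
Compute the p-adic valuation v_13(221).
v_13(221) = 1

v_13(n) is the largest exponent k such that 13^k divides n. Factor out: 221 = 13^1 · 17. (Sign doesn't affect v_p.) So v_13(221) = 1.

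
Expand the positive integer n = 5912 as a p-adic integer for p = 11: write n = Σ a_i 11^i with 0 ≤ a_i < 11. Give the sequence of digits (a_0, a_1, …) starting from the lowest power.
(a_0, a_1, …) = (5, 9, 4, 4)

Repeated division by 11 gives the digits low-to-high: 5912 = 5 + 9·11^1 + 4·11^2 + 4·11^3. Digit sequence: (5, 9, 4, 4).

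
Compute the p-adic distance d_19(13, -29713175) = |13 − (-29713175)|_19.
d_19(13, -29713175) = 1/2476099

Step 1 — x − y = 13 − (-29713175) = 29713188. Step 2 — v_19(29713188) = 5 (factor: 29713188 = (19^5 · 12); the sign does not affect v_p). Step 3 — |x − y|_19 = 19^{-5} = 1/2476099.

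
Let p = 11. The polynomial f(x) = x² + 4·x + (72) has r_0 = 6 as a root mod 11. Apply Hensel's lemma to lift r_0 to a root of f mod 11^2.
r_1 = 28 (mod 121)

Hensel: r_{i+1} = r_i − f(r_i)·(f′(r_i))^{-1} mod 11^{i+2}, f′(x) = 2x + 4. Iterate:
  r_0 = 6 (mod 11)
  r_1 = 28 (mod 121)
Final: r = 28 satisfies f(r) ≡ 0 mod 11^2.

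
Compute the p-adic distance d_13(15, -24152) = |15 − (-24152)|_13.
d_13(15, -24152) = 1/2197

Step 1 — x − y = 15 − (-24152) = 24167. Step 2 — v_13(24167) = 3 (factor: 24167 = (13^3 · 11); the sign does not affect v_p). Step 3 — |x − y|_13 = 13^{-3} = 1/2197.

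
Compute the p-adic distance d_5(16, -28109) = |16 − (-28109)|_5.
d_5(16, -28109) = 1/3125

Step 1 — x − y = 16 − (-28109) = 28125. Step 2 — v_5(28125) = 5 (factor: 28125 = (5^5 · 9); the sign does not affect v_p). Step 3 — |x − y|_5 = 5^{-5} = 1/3125.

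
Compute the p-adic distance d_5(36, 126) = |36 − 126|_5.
d_5(36, 126) = 1/5

Step 1 — x − y = 36 − 126 = -90. Step 2 — v_5(-90) = 1 (factor: -90 = −(5^1 · 18); the sign does not affect v_p). Step 3 — |x − y|_5 = 5^{-1} = 1/5.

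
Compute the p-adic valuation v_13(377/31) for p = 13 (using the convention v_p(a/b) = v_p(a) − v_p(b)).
v_13(377/31) = 1

Factor powers of 13 from the numerator and denominator of the reduced fraction: 377 = 13^1 · 29 and 31 = 13^0 · 31. Apply v_p(a/b) = v_p(a) − v_p(b): v_13(377/31) = 1 − 0 = 1.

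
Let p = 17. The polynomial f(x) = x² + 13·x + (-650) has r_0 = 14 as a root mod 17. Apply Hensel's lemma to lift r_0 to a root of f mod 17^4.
r_3 = 56284 (mod 83521)

Hensel: r_{i+1} = r_i − f(r_i)·(f′(r_i))^{-1} mod 17^{i+2}, f′(x) = 2x + 13. Iterate:
  r_0 = 14 (mod 17)
  r_1 = 218 (mod 289)
  r_2 = 2241 (mod 4913)
  r_3 = 56284 (mod 83521)
Final: r = 56284 satisfies f(r) ≡ 0 mod 17^4.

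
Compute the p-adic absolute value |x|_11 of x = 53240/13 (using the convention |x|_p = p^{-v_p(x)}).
|53240/13|_11 = 1/1331

Step 1 — compute v_11(x) by factoring powers of 11 out of the numerator and denominator: v_11(53240/13) = 3. Step 2 — apply |x|_p = p^{-v_p(x)} = 11^{-3} = 1/1331.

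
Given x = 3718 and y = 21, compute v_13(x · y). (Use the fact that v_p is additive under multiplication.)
v_13(78078) = 2

v_p(x) = 2 (factor: 3718 = 13^2 · 22); v_p(y) = 0 (factor: 21 = 13^0 · 21). Additivity: v_p(xy) = v_p(x) + v_p(y) = 2 + 0 = 2. (Direct check: xy = 78078 = 13^2 · (462).)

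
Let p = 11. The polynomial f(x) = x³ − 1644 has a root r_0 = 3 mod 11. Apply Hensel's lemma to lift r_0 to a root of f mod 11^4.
r_3 = 883 (mod 14641)

Hensel: r_{i+1} = r_i − f(r_i)/f′(r_i) mod 11^{i+2}, where f′(x) = 3x². Iterate:
  r_0 = 3 (mod 11)
  r_1 = 36 (mod 121)
  r_2 = 883 (mod 1331)
  r_3 = 883 (mod 14641)
Final: r = 883 with f(r) ≡ 0 mod 11^4.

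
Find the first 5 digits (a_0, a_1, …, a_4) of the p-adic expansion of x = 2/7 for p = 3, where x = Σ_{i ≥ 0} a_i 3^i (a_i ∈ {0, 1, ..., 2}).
(a_0, …, a_4) = (2, 2, 0, 1, 0)

v_3(2/7) = 0 (numerator and denominator both coprime to 3), so x ∈ ℤ_3^×. Compute digits iteratively via a_i = x_i mod 3, x_{i+1} = (x_i − a_i)/3, with x_0 = x:
  x_0 = 2/7;  a_0 = 2;  x_1 = (x_0 − 2)/3 = -4/7
  x_1 = -4/7;  a_1 = 2;  x_2 = (x_1 − 2)/3 = -6/7
  x_2 = -6/7;  a_2 = 0;  x_3 = (x_2 − 0)/3 = -2/7
  x_3 = -2/7;  a_3 = 1;  x_4 = (x_3 − 1)/3 = -3/7
  x_4 = -3/7;  a_4 = 0;  x_5 = (x_4 − 0)/3 = -1/7
Digits: (2, 2, 0, 1, 0).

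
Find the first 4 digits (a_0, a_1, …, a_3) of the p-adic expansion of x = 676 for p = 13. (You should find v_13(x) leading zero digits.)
(a_0, …, a_3) = (0, 0, 4, 0)

v_13(676) = 2, so a_0 = ... = a_1 = 0. Factor out: x = 13^2 · u with u = 4 a unit in ℤ_13. Expand u iteratively via a_{v+i} = u_i mod 13, u_{i+1} = (u_i − a_{v+i})/13:
  u_0 = 4;  a_2 = 4;  u_1 = (u_0 − 4)/13 = 0
  u_1 = 0;  a_3 = 0;  u_2 = (u_1 − 0)/13 = 0
Digits: (0, 0, 4, 0).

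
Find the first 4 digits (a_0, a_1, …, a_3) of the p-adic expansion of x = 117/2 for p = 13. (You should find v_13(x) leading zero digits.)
(a_0, …, a_3) = (0, 11, 6, 6)

v_13(117/2) = 1, so a_0 = ... = a_0 = 0. Factor out: x = 13^1 · u with u = 9/2 a unit in ℤ_13. Expand u iteratively via a_{v+i} = u_i mod 13, u_{i+1} = (u_i − a_{v+i})/13:
  u_0 = 9/2;  a_1 = 11;  u_1 = (u_0 − 11)/13 = -1/2
  u_1 = -1/2;  a_2 = 6;  u_2 = (u_1 − 6)/13 = -1/2
  u_2 = -1/2;  a_3 = 6;  u_3 = (u_2 − 6)/13 = -1/2
Digits: (0, 11, 6, 6).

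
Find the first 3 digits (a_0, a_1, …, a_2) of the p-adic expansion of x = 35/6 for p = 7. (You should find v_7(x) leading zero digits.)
(a_0, …, a_2) = (0, 2, 1)

v_7(35/6) = 1, so a_0 = ... = a_0 = 0. Factor out: x = 7^1 · u with u = 5/6 a unit in ℤ_7. Expand u iteratively via a_{v+i} = u_i mod 7, u_{i+1} = (u_i − a_{v+i})/7:
  u_0 = 5/6;  a_1 = 2;  u_1 = (u_0 − 2)/7 = -1/6
  u_1 = -1/6;  a_2 = 1;  u_2 = (u_1 − 1)/7 = -1/6
Digits: (0, 2, 1).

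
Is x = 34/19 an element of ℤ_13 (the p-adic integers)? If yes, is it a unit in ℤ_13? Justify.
x ∈ ℤ_13^× (unit); v_13(x) = 0

ℤ_13 = {x ∈ ℚ_13 : v_13(x) ≥ 0} and ℤ_13^× = {x ∈ ℤ_13 : v_13(x) = 0}. Here v_13(34/19) = v_13(num) − v_13(den) = 0; compare against these criteria.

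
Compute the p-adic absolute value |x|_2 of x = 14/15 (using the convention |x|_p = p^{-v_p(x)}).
|14/15|_2 = 1/2

Step 1 — compute v_2(x) by factoring powers of 2 out of the numerator and denominator: v_2(14/15) = 1. Step 2 — apply |x|_p = p^{-v_p(x)} = 2^{-1} = 1/2.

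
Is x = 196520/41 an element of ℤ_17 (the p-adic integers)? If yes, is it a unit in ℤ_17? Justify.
x ∈ ℤ_17 but not a unit; v_17(x) = 3 > 0

ℤ_17 = {x ∈ ℚ_17 : v_17(x) ≥ 0} and ℤ_17^× = {x ∈ ℤ_17 : v_17(x) = 0}. Here v_17(196520/41) = v_17(num) − v_17(den) = 3; compare against these criteria.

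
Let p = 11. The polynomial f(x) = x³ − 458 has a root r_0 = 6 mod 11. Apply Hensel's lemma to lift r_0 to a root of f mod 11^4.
r_3 = 7871 (mod 14641)

Hensel: r_{i+1} = r_i − f(r_i)/f′(r_i) mod 11^{i+2}, where f′(x) = 3x². Iterate:
  r_0 = 6 (mod 11)
  r_1 = 6 (mod 121)
  r_2 = 1216 (mod 1331)
  r_3 = 7871 (mod 14641)
Final: r = 7871 with f(r) ≡ 0 mod 11^4.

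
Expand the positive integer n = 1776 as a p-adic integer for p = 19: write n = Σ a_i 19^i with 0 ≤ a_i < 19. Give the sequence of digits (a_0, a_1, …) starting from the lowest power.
(a_0, a_1, …) = (9, 17, 4)

Repeated division by 19 gives the digits low-to-high: 1776 = 9 + 17·19^1 + 4·19^2. Digit sequence: (9, 17, 4).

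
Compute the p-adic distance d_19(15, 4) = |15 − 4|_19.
d_19(15, 4) = 1

Step 1 — x − y = 15 − 4 = 11. Step 2 — v_19(11) = 0 (factor: 11 = (19^0 · 11); the sign does not affect v_p). Step 3 — |x − y|_19 = 19^{0} = 1.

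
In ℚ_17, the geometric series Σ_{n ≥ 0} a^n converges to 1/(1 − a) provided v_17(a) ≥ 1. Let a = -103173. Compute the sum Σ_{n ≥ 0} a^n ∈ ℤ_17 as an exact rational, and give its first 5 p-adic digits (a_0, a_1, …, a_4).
Σ a^n = 1/(1 − a) = 1/103174;  first 5 digits = (1, 0, 0, 13, 15)

v_17(a) = 3 ≥ 1, so the series converges in ℤ_17 to 1/(1 − a) = 1/(1 − (-103173)) = 1/103174. Expand this rational in ℤ_17: compute digits iteratively via d_i = x_i mod 17, x_{i+1} = (x_i − d_i)/17. The first 5 digits are (1, 0, 0, 13, 15).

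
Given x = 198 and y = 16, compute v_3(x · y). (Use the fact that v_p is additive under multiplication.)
v_3(3168) = 2

v_p(x) = 2 (factor: 198 = 3^2 · 22); v_p(y) = 0 (factor: 16 = 3^0 · 16). Additivity: v_p(xy) = v_p(x) + v_p(y) = 2 + 0 = 2. (Direct check: xy = 3168 = 3^2 · (352).)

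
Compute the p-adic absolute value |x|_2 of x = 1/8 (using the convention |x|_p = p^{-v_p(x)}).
|1/8|_2 = 8

Step 1 — compute v_2(x) by factoring powers of 2 out of the numerator and denominator: v_2(1/8) = -3. Step 2 — apply |x|_p = p^{-v_p(x)} = 2^{3} = 8.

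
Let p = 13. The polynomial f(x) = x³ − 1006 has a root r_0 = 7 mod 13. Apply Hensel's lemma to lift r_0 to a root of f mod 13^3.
r_2 = 1229 (mod 2197)

Hensel: r_{i+1} = r_i − f(r_i)/f′(r_i) mod 13^{i+2}, where f′(x) = 3x². Iterate:
  r_0 = 7 (mod 13)
  r_1 = 46 (mod 169)
  r_2 = 1229 (mod 2197)
Final: r = 1229 with f(r) ≡ 0 mod 13^3.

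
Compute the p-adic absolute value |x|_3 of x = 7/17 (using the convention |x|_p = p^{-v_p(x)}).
|7/17|_3 = 1

Step 1 — compute v_3(x) by factoring powers of 3 out of the numerator and denominator: v_3(7/17) = 0. Step 2 — apply |x|_p = p^{-v_p(x)} = 3^{0} = 1.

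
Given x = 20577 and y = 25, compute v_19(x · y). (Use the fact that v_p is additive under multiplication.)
v_19(514425) = 3

v_p(x) = 3 (factor: 20577 = 19^3 · 3); v_p(y) = 0 (factor: 25 = 19^0 · 25). Additivity: v_p(xy) = v_p(x) + v_p(y) = 3 + 0 = 3. (Direct check: xy = 514425 = 19^3 · (75).)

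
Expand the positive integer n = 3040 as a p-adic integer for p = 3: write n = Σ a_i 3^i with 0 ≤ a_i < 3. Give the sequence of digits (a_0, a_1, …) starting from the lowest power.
(a_0, a_1, …) = (1, 2, 1, 1, 1, 0, 1, 1)

Repeated division by 3 gives the digits low-to-high: 3040 = 1 + 2·3^1 + 1·3^2 + 1·3^3 + 1·3^4 + 1·3^6 + 1·3^7. Digit sequence: (1, 2, 1, 1, 1, 0, 1, 1).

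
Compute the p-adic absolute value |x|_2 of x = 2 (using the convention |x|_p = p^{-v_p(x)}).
|2|_2 = 1/2

Step 1 — compute v_2(x) by factoring powers of 2 out of the numerator and denominator: v_2(2) = 1. Step 2 — apply |x|_p = p^{-v_p(x)} = 2^{-1} = 1/2.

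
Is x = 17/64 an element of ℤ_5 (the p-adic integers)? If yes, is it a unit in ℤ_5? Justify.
x ∈ ℤ_5^× (unit); v_5(x) = 0

ℤ_5 = {x ∈ ℚ_5 : v_5(x) ≥ 0} and ℤ_5^× = {x ∈ ℤ_5 : v_5(x) = 0}. Here v_5(17/64) = v_5(num) − v_5(den) = 0; compare against these criteria.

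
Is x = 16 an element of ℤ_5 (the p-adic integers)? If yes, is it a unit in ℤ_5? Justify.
x ∈ ℤ_5^× (unit); v_5(x) = 0

ℤ_5 = {x ∈ ℚ_5 : v_5(x) ≥ 0} and ℤ_5^× = {x ∈ ℤ_5 : v_5(x) = 0}. Here v_5(16) = v_5(num) − v_5(den) = 0; compare against these criteria.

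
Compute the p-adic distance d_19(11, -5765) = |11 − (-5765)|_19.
d_19(11, -5765) = 1/361

Step 1 — x − y = 11 − (-5765) = 5776. Step 2 — v_19(5776) = 2 (factor: 5776 = (19^2 · 16); the sign does not affect v_p). Step 3 — |x − y|_19 = 19^{-2} = 1/361.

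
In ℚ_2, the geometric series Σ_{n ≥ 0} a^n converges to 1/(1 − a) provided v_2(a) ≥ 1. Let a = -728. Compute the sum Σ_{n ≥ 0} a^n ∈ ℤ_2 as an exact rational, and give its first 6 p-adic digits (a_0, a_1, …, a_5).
Σ a^n = 1/(1 − a) = 1/729;  first 6 digits = (1, 0, 0, 1, 0, 1)

v_2(a) = 3 ≥ 1, so the series converges in ℤ_2 to 1/(1 − a) = 1/(1 − (-728)) = 1/729. Expand this rational in ℤ_2: compute digits iteratively via d_i = x_i mod 2, x_{i+1} = (x_i − d_i)/2. The first 6 digits are (1, 0, 0, 1, 0, 1).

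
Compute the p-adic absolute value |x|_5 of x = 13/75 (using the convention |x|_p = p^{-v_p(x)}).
|13/75|_5 = 25

Step 1 — compute v_5(x) by factoring powers of 5 out of the numerator and denominator: v_5(13/75) = -2. Step 2 — apply |x|_p = p^{-v_p(x)} = 5^{2} = 25.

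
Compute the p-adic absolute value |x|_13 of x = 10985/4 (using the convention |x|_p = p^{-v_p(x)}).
|10985/4|_13 = 1/2197

Step 1 — compute v_13(x) by factoring powers of 13 out of the numerator and denominator: v_13(10985/4) = 3. Step 2 — apply |x|_p = p^{-v_p(x)} = 13^{-3} = 1/2197.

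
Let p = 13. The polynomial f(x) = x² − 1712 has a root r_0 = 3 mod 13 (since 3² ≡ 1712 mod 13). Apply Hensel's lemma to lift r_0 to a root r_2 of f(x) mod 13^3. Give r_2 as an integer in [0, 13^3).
r_2 = 2005 (mod 2197)

Hensel's recurrence: r_{i+1} = r_i − f(r_i)·(f′(r_i))^{-1} mod 13^{i+2}, with f′(x) = 2x. Iterate:
  r_0 = 3 (mod 13)
  r_1 = 146 (mod 169)
  r_2 = 2005 (mod 2197)
Final: r_2 = 2005, and one checks f(r_2) ≡ 0 mod 13^3.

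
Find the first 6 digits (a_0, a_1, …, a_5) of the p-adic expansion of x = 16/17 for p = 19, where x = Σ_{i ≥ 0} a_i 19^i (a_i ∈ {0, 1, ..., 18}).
(a_0, …, a_5) = (11, 14, 16, 17, 8, 4)

v_19(16/17) = 0 (numerator and denominator both coprime to 19), so x ∈ ℤ_19^×. Compute digits iteratively via a_i = x_i mod 19, x_{i+1} = (x_i − a_i)/19, with x_0 = x:
  x_0 = 16/17;  a_0 = 11;  x_1 = (x_0 − 11)/19 = -9/17
  x_1 = -9/17;  a_1 = 14;  x_2 = (x_1 − 14)/19 = -13/17
  x_2 = -13/17;  a_2 = 16;  x_3 = (x_2 − 16)/19 = -15/17
  x_3 = -15/17;  a_3 = 17;  x_4 = (x_3 − 17)/19 = -16/17
  x_4 = -16/17;  a_4 = 8;  x_5 = (x_4 − 8)/19 = -8/17
  x_5 = -8/17;  a_5 = 4;  x_6 = (x_5 − 4)/19 = -4/17
Digits: (11, 14, 16, 17, 8, 4).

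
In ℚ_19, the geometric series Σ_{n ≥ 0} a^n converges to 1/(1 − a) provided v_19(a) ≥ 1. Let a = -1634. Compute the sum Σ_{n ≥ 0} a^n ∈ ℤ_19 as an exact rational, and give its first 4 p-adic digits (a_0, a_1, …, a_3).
Σ a^n = 1/(1 − a) = 1/1635;  first 4 digits = (1, 9, 0, 16)

v_19(a) = 1 ≥ 1, so the series converges in ℤ_19 to 1/(1 − a) = 1/(1 − (-1634)) = 1/1635. Expand this rational in ℤ_19: compute digits iteratively via d_i = x_i mod 19, x_{i+1} = (x_i − d_i)/19. The first 4 digits are (1, 9, 0, 16).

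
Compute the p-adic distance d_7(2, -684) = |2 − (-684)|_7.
d_7(2, -684) = 1/343

Step 1 — x − y = 2 − (-684) = 686. Step 2 — v_7(686) = 3 (factor: 686 = (7^3 · 2); the sign does not affect v_p). Step 3 — |x − y|_7 = 7^{-3} = 1/343.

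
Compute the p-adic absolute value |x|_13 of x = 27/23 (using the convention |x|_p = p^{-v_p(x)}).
|27/23|_13 = 1

Step 1 — compute v_13(x) by factoring powers of 13 out of the numerator and denominator: v_13(27/23) = 0. Step 2 — apply |x|_p = p^{-v_p(x)} = 13^{0} = 1.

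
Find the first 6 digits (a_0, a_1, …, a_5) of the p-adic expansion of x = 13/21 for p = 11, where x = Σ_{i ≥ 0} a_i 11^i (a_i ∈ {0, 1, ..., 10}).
(a_0, …, a_5) = (9, 5, 0, 1, 2, 4)

v_11(13/21) = 0 (numerator and denominator both coprime to 11), so x ∈ ℤ_11^×. Compute digits iteratively via a_i = x_i mod 11, x_{i+1} = (x_i − a_i)/11, with x_0 = x:
  x_0 = 13/21;  a_0 = 9;  x_1 = (x_0 − 9)/11 = -16/21
  x_1 = -16/21;  a_1 = 5;  x_2 = (x_1 − 5)/11 = -11/21
  x_2 = -11/21;  a_2 = 0;  x_3 = (x_2 − 0)/11 = -1/21
  x_3 = -1/21;  a_3 = 1;  x_4 = (x_3 − 1)/11 = -2/21
  x_4 = -2/21;  a_4 = 2;  x_5 = (x_4 − 2)/11 = -4/21
  x_5 = -4/21;  a_5 = 4;  x_6 = (x_5 − 4)/11 = -8/21
Digits: (9, 5, 0, 1, 2, 4).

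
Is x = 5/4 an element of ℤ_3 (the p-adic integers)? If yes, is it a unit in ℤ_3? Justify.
x ∈ ℤ_3^× (unit); v_3(x) = 0

ℤ_3 = {x ∈ ℚ_3 : v_3(x) ≥ 0} and ℤ_3^× = {x ∈ ℤ_3 : v_3(x) = 0}. Here v_3(5/4) = v_3(num) − v_3(den) = 0; compare against these criteria.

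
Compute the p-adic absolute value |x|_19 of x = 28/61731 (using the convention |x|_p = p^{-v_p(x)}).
|28/61731|_19 = 6859

Step 1 — compute v_19(x) by factoring powers of 19 out of the numerator and denominator: v_19(28/61731) = -3. Step 2 — apply |x|_p = p^{-v_p(x)} = 19^{3} = 6859.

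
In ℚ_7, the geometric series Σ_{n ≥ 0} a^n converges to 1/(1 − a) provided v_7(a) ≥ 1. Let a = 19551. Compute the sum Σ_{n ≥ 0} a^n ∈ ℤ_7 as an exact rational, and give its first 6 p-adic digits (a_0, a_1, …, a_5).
Σ a^n = 1/(1 − a) = -1/19550;  first 6 digits = (1, 0, 0, 1, 1, 1)

v_7(a) = 3 ≥ 1, so the series converges in ℤ_7 to 1/(1 − a) = 1/(1 − 19551) = -1/19550. Expand this rational in ℤ_7: compute digits iteratively via d_i = x_i mod 7, x_{i+1} = (x_i − d_i)/7. The first 6 digits are (1, 0, 0, 1, 1, 1).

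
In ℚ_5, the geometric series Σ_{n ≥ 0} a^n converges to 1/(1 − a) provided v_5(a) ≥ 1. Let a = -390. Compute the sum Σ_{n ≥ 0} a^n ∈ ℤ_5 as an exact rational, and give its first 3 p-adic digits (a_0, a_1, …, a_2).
Σ a^n = 1/(1 − a) = 1/391;  first 3 digits = (1, 2, 3)

v_5(a) = 1 ≥ 1, so the series converges in ℤ_5 to 1/(1 − a) = 1/(1 − (-390)) = 1/391. Expand this rational in ℤ_5: compute digits iteratively via d_i = x_i mod 5, x_{i+1} = (x_i − d_i)/5. The first 3 digits are (1, 2, 3).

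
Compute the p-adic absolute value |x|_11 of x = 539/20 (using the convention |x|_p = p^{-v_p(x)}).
|539/20|_11 = 1/11

Step 1 — compute v_11(x) by factoring powers of 11 out of the numerator and denominator: v_11(539/20) = 1. Step 2 — apply |x|_p = p^{-v_p(x)} = 11^{-1} = 1/11.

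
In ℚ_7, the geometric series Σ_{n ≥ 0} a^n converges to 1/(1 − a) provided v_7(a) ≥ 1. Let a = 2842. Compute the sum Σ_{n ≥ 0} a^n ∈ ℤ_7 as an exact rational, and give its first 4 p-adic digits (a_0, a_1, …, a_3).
Σ a^n = 1/(1 − a) = -1/2841;  first 4 digits = (1, 0, 2, 1)

v_7(a) = 2 ≥ 1, so the series converges in ℤ_7 to 1/(1 − a) = 1/(1 − 2842) = -1/2841. Expand this rational in ℤ_7: compute digits iteratively via d_i = x_i mod 7, x_{i+1} = (x_i − d_i)/7. The first 4 digits are (1, 0, 2, 1).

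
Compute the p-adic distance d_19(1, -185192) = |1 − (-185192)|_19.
d_19(1, -185192) = 1/6859

Step 1 — x − y = 1 − (-185192) = 185193. Step 2 — v_19(185193) = 3 (factor: 185193 = (19^3 · 27); the sign does not affect v_p). Step 3 — |x − y|_19 = 19^{-3} = 1/6859.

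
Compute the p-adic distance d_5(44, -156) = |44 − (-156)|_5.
d_5(44, -156) = 1/25

Step 1 — x − y = 44 − (-156) = 200. Step 2 — v_5(200) = 2 (factor: 200 = (5^2 · 8); the sign does not affect v_p). Step 3 — |x − y|_5 = 5^{-2} = 1/25.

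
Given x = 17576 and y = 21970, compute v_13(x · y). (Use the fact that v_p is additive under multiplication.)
v_13(386144720) = 6

v_p(x) = 3 (factor: 17576 = 13^3 · 8); v_p(y) = 3 (factor: 21970 = 13^3 · 10). Additivity: v_p(xy) = v_p(x) + v_p(y) = 3 + 3 = 6. (Direct check: xy = 386144720 = 13^6 · (80).)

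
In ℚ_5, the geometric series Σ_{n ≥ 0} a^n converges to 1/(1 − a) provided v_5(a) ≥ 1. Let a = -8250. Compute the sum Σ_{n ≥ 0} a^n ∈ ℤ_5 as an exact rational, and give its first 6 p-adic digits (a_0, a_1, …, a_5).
Σ a^n = 1/(1 − a) = 1/8251;  first 6 digits = (1, 0, 0, 4, 1, 2)

v_5(a) = 3 ≥ 1, so the series converges in ℤ_5 to 1/(1 − a) = 1/(1 − (-8250)) = 1/8251. Expand this rational in ℤ_5: compute digits iteratively via d_i = x_i mod 5, x_{i+1} = (x_i − d_i)/5. The first 6 digits are (1, 0, 0, 4, 1, 2).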